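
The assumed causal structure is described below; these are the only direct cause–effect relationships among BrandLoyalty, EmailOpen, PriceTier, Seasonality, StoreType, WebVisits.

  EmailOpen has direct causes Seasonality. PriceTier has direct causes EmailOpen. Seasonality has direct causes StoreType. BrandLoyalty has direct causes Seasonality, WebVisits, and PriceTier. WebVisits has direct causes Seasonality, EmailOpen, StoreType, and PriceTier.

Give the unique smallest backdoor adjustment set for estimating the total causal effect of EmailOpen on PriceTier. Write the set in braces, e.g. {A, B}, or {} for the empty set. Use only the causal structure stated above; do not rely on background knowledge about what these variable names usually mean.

Variables eligible for adjustment (non-descendants of EmailOpen, excluding EmailOpen and PriceTier): {Seasonality, StoreType}.
Backdoor paths from EmailOpen to PriceTier:
  P1: EmailOpen <- Seasonality <- StoreType -> WebVisits <- PriceTier
  P2: EmailOpen <- Seasonality <- StoreType -> WebVisits -> BrandLoyalty <- PriceTier
  P3: EmailOpen <- Seasonality -> WebVisits <- PriceTier
  P4: EmailOpen <- Seasonality -> WebVisits -> BrandLoyalty <- PriceTier
  P5: EmailOpen <- Seasonality -> BrandLoyalty <- PriceTier
  P6: EmailOpen <- Seasonality -> BrandLoyalty <- WebVisits <- PriceTier
Each backdoor path contains an unconditioned collider, so every path is already blocked with the empty conditioning set:
  P1: blocked at collider WebVisits (neither it nor any descendant is in the conditioning set).
  P2: blocked at collider BrandLoyalty (neither it nor any descendant is in the conditioning set).
  P3: blocked at collider WebVisits (neither it nor any descendant is in the conditioning set).
  P4: blocked at collider BrandLoyalty (neither it nor any descendant is in the conditioning set).
  P5: blocked at collider BrandLoyalty (neither it nor any descendant is in the conditioning set).
  P6: blocked at collider BrandLoyalty (neither it nor any descendant is in the conditioning set).
The empty set is therefore the unique smallest valid set.

{}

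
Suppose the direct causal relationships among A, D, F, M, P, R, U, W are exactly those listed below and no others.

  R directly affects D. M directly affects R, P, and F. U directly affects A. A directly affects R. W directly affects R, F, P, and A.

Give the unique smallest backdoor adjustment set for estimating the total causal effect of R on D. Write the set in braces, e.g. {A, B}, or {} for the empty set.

{}

Variables eligible for adjustment (non-descendants of R, excluding R and D): {A, F, M, P, U, W}.
Backdoor paths from R to D:
  (none)
With no backdoor paths the empty set already satisfies the criterion, and it is trivially minimal.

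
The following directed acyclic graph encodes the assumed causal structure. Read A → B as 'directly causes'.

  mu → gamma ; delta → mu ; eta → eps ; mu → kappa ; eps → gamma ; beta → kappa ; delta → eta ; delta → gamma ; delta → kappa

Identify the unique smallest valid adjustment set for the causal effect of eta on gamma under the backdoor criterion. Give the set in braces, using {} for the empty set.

{delta}

Variables eligible for adjustment (non-descendants of eta, excluding eta and gamma): {beta, delta, kappa, mu}.
Backdoor paths from eta to gamma:
  P1: eta <- delta -> mu -> gamma
  P2: eta <- delta -> gamma
  P3: eta <- delta -> kappa <- mu -> gamma
The empty set is not sufficient: P1 (eta <- delta -> mu -> gamma) has no collider blocking it and no conditioned non-collider, so it is open.
Try {delta}:
  P1: blocked at fork node delta ∈ conditioning set.
  P2: blocked at fork node delta ∈ conditioning set.
  P3: blocked at fork node delta ∈ conditioning set.
{delta} contains no descendant of eta and blocks every backdoor path.
No other singleton works — e.g. {beta} leaves P1 open — so {delta} is the unique smallest valid adjustment set.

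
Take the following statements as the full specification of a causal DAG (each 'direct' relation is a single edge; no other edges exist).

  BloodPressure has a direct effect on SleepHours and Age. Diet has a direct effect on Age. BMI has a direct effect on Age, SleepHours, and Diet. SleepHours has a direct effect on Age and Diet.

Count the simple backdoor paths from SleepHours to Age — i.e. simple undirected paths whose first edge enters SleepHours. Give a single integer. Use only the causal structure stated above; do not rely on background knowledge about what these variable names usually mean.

3

A backdoor path from SleepHours to Age is any simple undirected path whose first edge points into SleepHours (i.e. leaves SleepHours via a parent).
Parents of SleepHours: {BMI, BloodPressure}.
Enumerating:
  P1: SleepHours <- BMI -> Diet -> Age
  P2: SleepHours <- BMI -> Age
  P3: SleepHours <- BloodPressure -> Age
That exhausts the simple backdoor paths. Count: 3.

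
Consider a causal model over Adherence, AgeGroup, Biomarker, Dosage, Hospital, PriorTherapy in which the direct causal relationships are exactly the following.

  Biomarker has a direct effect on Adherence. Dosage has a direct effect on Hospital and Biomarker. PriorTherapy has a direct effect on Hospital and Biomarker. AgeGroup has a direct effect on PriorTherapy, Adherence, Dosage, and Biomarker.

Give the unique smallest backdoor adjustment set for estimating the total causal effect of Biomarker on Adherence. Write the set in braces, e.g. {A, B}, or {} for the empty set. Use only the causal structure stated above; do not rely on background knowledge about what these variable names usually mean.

{AgeGroup}

Variables eligible for adjustment (non-descendants of Biomarker, excluding Biomarker and Adherence): {AgeGroup, Dosage, Hospital, PriorTherapy}.
Backdoor paths from Biomarker to Adherence:
  P1: Biomarker <- AgeGroup -> Adherence
  P2: Biomarker <- PriorTherapy <- AgeGroup -> Adherence
  P3: Biomarker <- PriorTherapy -> Hospital <- Dosage <- AgeGroup -> Adherence
  P4: Biomarker <- Dosage <- AgeGroup -> Adherence
  P5: Biomarker <- Dosage -> Hospital <- PriorTherapy <- AgeGroup -> Adherence
The empty set is not sufficient: P1 (Biomarker <- AgeGroup -> Adherence) has no collider blocking it and no conditioned non-collider, so it is open.
Try {AgeGroup}:
  P1: blocked at fork node AgeGroup ∈ conditioning set.
  P2: blocked at fork node AgeGroup ∈ conditioning set.
  P3: blocked at collider Hospital (neither it nor any descendant is in the conditioning set).
  P4: blocked at fork node AgeGroup ∈ conditioning set.
  P5: blocked at collider Hospital (neither it nor any descendant is in the conditioning set).
{AgeGroup} contains no descendant of Biomarker and blocks every backdoor path.
No other singleton works — e.g. {PriorTherapy} leaves P1 open — so {AgeGroup} is the unique smallest valid adjustment set.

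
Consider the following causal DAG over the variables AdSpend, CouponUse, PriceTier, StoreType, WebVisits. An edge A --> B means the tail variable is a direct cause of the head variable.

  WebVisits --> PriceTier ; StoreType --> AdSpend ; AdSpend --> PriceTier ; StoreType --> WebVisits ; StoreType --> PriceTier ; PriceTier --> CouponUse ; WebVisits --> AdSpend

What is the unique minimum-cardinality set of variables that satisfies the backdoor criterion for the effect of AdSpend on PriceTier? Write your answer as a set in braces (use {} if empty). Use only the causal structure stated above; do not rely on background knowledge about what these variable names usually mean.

Variables eligible for adjustment (non-descendants of AdSpend, excluding AdSpend and PriceTier): {StoreType, WebVisits}.
Backdoor paths from AdSpend to PriceTier:
  P1: AdSpend <- StoreType -> WebVisits -> PriceTier
  P2: AdSpend <- StoreType -> PriceTier
  P3: AdSpend <- WebVisits <- StoreType -> PriceTier
  P4: AdSpend <- WebVisits -> PriceTier
The empty set is not sufficient: P1 (AdSpend <- StoreType -> WebVisits -> PriceTier) has no collider blocking it and no conditioned non-collider, so it is open.
Try {StoreType, WebVisits}:
  P1: blocked at fork node StoreType ∈ conditioning set.
  P2: blocked at fork node StoreType ∈ conditioning set.
  P3: blocked at chain node WebVisits ∈ conditioning set.
  P4: blocked at fork node WebVisits ∈ conditioning set.
{StoreType, WebVisits} contains no descendant of AdSpend and blocks every backdoor path.
Every element of {StoreType, WebVisits} is needed (dropping StoreType leaves P2 open; dropping WebVisits leaves P4 open), so no proper subset is valid.
Among all size-2 subsets of the eligible variables, only {StoreType, WebVisits} blocks every backdoor path, so it is the unique smallest valid adjustment set.

{StoreType, WebVisits}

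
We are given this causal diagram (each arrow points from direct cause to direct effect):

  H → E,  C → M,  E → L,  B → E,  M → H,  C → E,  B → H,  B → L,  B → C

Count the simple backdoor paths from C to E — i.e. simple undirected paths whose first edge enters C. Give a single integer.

3

A backdoor path from C to E is any simple undirected path whose first edge points into C (i.e. leaves C via a parent).
Parents of C: {B}.
Enumerating:
  P1: C <- B -> H -> E
  P2: C <- B -> E
  P3: C <- B -> L <- E
That exhausts the simple backdoor paths. Count: 3.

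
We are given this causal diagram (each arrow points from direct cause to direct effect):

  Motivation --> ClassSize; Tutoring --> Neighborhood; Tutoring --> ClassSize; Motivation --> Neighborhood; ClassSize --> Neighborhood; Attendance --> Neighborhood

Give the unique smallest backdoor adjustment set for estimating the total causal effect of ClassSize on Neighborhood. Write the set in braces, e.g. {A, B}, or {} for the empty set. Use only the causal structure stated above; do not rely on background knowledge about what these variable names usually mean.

{Motivation, Tutoring}

Variables eligible for adjustment (non-descendants of ClassSize, excluding ClassSize and Neighborhood): {Attendance, Motivation, Tutoring}.
Backdoor paths from ClassSize to Neighborhood:
  P1: ClassSize <- Motivation -> Neighborhood
  P2: ClassSize <- Tutoring -> Neighborhood
The empty set is not sufficient: P1 (ClassSize <- Motivation -> Neighborhood) has no collider blocking it and no conditioned non-collider, so it is open.
Try {Motivation, Tutoring}:
  P1: blocked at fork node Motivation ∈ conditioning set.
  P2: blocked at fork node Tutoring ∈ conditioning set.
{Motivation, Tutoring} contains no descendant of ClassSize and blocks every backdoor path.
Every element of {Motivation, Tutoring} is needed (dropping Motivation leaves P1 open; dropping Tutoring leaves P2 open), so no proper subset is valid.
Among all size-2 subsets of the eligible variables, only {Motivation, Tutoring} blocks every backdoor path, so it is the unique smallest valid adjustment set.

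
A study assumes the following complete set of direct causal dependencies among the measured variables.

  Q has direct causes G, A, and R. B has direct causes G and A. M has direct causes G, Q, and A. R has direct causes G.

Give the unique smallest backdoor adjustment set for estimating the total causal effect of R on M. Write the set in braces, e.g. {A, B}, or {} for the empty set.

{G}

Variables eligible for adjustment (non-descendants of R, excluding R and M): {A, B, G}.
Backdoor paths from R to M:
  P1: R <- G -> Q <- A -> M
  P2: R <- G -> Q -> M
  P3: R <- G -> B <- A -> Q -> M
  P4: R <- G -> B <- A -> M
  P5: R <- G -> M
The empty set is not sufficient: P2 (R <- G -> Q -> M) has no collider blocking it and no conditioned non-collider, so it is open.
Try {G}:
  P1: blocked at fork node G ∈ conditioning set.
  P2: blocked at fork node G ∈ conditioning set.
  P3: blocked at fork node G ∈ conditioning set.
  P4: blocked at fork node G ∈ conditioning set.
  P5: blocked at fork node G ∈ conditioning set.
{G} contains no descendant of R and blocks every backdoor path.
No other singleton works — e.g. {A} leaves P2 open — so {G} is the unique smallest valid adjustment set.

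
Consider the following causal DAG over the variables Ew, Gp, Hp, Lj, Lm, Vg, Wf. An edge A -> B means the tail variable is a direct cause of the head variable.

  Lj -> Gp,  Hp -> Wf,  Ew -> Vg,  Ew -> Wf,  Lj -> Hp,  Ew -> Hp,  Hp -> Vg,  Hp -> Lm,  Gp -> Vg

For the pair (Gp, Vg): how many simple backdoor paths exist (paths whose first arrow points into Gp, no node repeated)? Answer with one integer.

3

A backdoor path from Gp to Vg is any simple undirected path whose first edge points into Gp (i.e. leaves Gp via a parent).
Parents of Gp: {Lj}.
Enumerating:
  P1: Gp <- Lj -> Hp <- Ew -> Vg
  P2: Gp <- Lj -> Hp -> Vg
  P3: Gp <- Lj -> Hp -> Wf <- Ew -> Vg
That exhausts the simple backdoor paths. Count: 3.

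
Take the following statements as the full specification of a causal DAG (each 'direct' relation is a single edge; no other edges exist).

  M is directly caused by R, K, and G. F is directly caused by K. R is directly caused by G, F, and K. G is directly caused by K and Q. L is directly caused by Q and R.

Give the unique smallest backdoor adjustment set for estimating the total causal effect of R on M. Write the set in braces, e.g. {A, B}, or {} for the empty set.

Variables eligible for adjustment (non-descendants of R, excluding R and M): {F, G, K, Q}.
Backdoor paths from R to M:
  P1: R <- K -> G -> M
  P2: R <- K -> M
  P3: R <- F <- K -> G -> M
  P4: R <- F <- K -> M
  P5: R <- G <- K -> M
  P6: R <- G -> M
The empty set is not sufficient: P1 (R <- K -> G -> M) has no collider blocking it and no conditioned non-collider, so it is open.
Try {G, K}:
  P1: blocked at fork node K ∈ conditioning set.
  P2: blocked at fork node K ∈ conditioning set.
  P3: blocked at fork node K ∈ conditioning set.
  P4: blocked at fork node K ∈ conditioning set.
  P5: blocked at chain node G ∈ conditioning set.
  P6: blocked at fork node G ∈ conditioning set.
{G, K} contains no descendant of R and blocks every backdoor path.
Every element of {G, K} is needed (dropping G leaves P6 open; dropping K leaves P2 open), so no proper subset is valid.
Among all size-2 subsets of the eligible variables, only {G, K} blocks every backdoor path, so it is the unique smallest valid adjustment set.

{G, K}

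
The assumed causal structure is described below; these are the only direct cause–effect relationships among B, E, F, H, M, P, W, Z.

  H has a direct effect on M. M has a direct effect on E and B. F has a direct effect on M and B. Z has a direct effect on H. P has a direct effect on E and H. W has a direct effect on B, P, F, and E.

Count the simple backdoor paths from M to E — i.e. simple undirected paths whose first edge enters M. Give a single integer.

6

A backdoor path from M to E is any simple undirected path whose first edge points into M (i.e. leaves M via a parent).
Parents of M: {F, H}.
Enumerating:
  P1: M <- F <- W -> P -> E
  P2: M <- F <- W -> E
  P3: M <- F -> B <- W -> P -> E
  P4: M <- F -> B <- W -> E
  P5: M <- H <- P <- W -> E
  P6: M <- H <- P -> E
That exhausts the simple backdoor paths. Count: 6.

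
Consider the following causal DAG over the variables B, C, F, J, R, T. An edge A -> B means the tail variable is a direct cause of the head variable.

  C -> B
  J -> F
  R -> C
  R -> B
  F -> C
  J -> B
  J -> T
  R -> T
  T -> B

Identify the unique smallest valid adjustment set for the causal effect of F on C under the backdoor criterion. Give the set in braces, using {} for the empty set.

{}

Variables eligible for adjustment (non-descendants of F, excluding F and C): {J, R, T}.
Backdoor paths from F to C:
  P1: F <- J -> T <- R -> C
  P2: F <- J -> T <- R -> B <- C
  P3: F <- J -> T -> B <- R -> C
  P4: F <- J -> T -> B <- C
  P5: F <- J -> B <- R -> C
  P6: F <- J -> B <- T <- R -> C
  P7: F <- J -> B <- C
Each backdoor path contains an unconditioned collider, so every path is already blocked with the empty conditioning set:
  P1: blocked at collider T (neither it nor any descendant is in the conditioning set).
  P2: blocked at collider T (neither it nor any descendant is in the conditioning set).
  P3: blocked at collider B (neither it nor any descendant is in the conditioning set).
  P4: blocked at collider B (neither it nor any descendant is in the conditioning set).
  P5: blocked at collider B (neither it nor any descendant is in the conditioning set).
  P6: blocked at collider B (neither it nor any descendant is in the conditioning set).
  P7: blocked at collider B (neither it nor any descendant is in the conditioning set).
The empty set is therefore the unique smallest valid set.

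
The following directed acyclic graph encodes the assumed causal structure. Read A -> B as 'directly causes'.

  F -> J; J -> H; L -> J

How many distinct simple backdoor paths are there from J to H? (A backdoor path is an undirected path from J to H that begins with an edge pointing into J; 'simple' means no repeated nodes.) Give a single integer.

0

A backdoor path from J to H is any simple undirected path whose first edge points into J (i.e. leaves J via a parent).
Parents of J: {F, L}.
No simple path from any parent of J reaches H without revisiting J, so there are no backdoor paths.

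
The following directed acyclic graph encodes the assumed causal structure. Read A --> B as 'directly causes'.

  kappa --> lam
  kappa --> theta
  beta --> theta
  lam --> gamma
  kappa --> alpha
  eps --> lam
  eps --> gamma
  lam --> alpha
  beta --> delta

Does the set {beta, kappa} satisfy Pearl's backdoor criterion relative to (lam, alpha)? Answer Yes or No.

Yes

Backdoor paths from lam to alpha (paths whose first edge points into lam):
  P1: lam <- kappa -> alpha
Condition 1 (no descendant of lam in the set): holds — descendants of lam are {alpha, gamma}; none are in {beta, kappa}.
Condition 2 (every backdoor path blocked by {beta, kappa}):
  P1: blocked at fork node kappa ∈ conditioning set.
{beta, kappa} satisfies the backdoor criterion.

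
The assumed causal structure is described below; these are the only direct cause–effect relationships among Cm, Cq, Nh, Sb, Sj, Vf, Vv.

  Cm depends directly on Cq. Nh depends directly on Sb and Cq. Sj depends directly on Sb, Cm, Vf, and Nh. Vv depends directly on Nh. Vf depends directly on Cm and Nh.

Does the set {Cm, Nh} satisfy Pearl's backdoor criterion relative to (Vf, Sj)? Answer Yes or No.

Backdoor paths from Vf to Sj (paths whose first edge points into Vf):
  P1: Vf <- Nh <- Sb -> Sj
  P2: Vf <- Nh <- Cq -> Cm -> Sj
  P3: Vf <- Nh -> Sj
  P4: Vf <- Cm <- Cq -> Nh <- Sb -> Sj
  P5: Vf <- Cm <- Cq -> Nh -> Sj
  P6: Vf <- Cm -> Sj
Condition 1 (no descendant of Vf in the set): holds — descendants of Vf are {Sj}; none are in {Cm, Nh}.
Condition 2 (every backdoor path blocked by {Cm, Nh}):
  P1: blocked at chain node Nh ∈ conditioning set.
  P2: blocked at chain node Nh ∈ conditioning set.
  P3: blocked at fork node Nh ∈ conditioning set.
  P4: blocked at chain node Cm ∈ conditioning set.
  P5: blocked at chain node Cm ∈ conditioning set.
  P6: blocked at fork node Cm ∈ conditioning set.
{Cm, Nh} satisfies the backdoor criterion.

Yes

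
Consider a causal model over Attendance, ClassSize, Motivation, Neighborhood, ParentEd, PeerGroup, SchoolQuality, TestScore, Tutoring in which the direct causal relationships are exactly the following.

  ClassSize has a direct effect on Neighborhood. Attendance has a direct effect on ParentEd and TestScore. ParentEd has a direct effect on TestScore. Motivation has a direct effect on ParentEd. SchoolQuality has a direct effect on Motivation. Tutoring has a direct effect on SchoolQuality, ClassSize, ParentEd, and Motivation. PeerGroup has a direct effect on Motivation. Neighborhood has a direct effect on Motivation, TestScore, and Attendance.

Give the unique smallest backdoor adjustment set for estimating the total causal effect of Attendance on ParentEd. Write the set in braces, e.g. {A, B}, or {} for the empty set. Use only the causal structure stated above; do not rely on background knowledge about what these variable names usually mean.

{Neighborhood}

Variables eligible for adjustment (non-descendants of Attendance, excluding Attendance and ParentEd): {ClassSize, Motivation, Neighborhood, PeerGroup, SchoolQuality, Tutoring}.
Backdoor paths from Attendance to ParentEd:
  P1: Attendance <- Neighborhood <- ClassSize <- Tutoring -> SchoolQuality -> Motivation -> ParentEd
  P2: Attendance <- Neighborhood <- ClassSize <- Tutoring -> Motivation -> ParentEd
  P3: Attendance <- Neighborhood <- ClassSize <- Tutoring -> ParentEd
  P4: Attendance <- Neighborhood -> Motivation <- Tutoring -> ParentEd
  P5: Attendance <- Neighborhood -> Motivation <- SchoolQuality <- Tutoring -> ParentEd
  P6: Attendance <- Neighborhood -> Motivation -> ParentEd
  P7: Attendance <- Neighborhood -> TestScore <- ParentEd
The empty set is not sufficient: P1 (Attendance <- Neighborhood <- ClassSize <- Tutoring -> SchoolQuality -> Motivation -> ParentEd) has no collider blocking it and no conditioned non-collider, so it is open.
Try {Neighborhood}:
  P1: blocked at chain node Neighborhood ∈ conditioning set.
  P2: blocked at chain node Neighborhood ∈ conditioning set.
  P3: blocked at chain node Neighborhood ∈ conditioning set.
  P4: blocked at fork node Neighborhood ∈ conditioning set.
  P5: blocked at fork node Neighborhood ∈ conditioning set.
  P6: blocked at fork node Neighborhood ∈ conditioning set.
  P7: blocked at fork node Neighborhood ∈ conditioning set.
{Neighborhood} contains no descendant of Attendance and blocks every backdoor path.
No other singleton works — e.g. {Tutoring} leaves P6 open — so {Neighborhood} is the unique smallest valid adjustment set.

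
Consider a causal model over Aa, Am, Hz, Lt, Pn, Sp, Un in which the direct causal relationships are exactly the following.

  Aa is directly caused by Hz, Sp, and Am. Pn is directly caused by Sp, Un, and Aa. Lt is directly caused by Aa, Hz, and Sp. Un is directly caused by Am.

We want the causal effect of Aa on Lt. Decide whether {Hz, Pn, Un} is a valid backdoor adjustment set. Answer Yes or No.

Backdoor paths from Aa to Lt (paths whose first edge points into Aa):
  P1: Aa <- Sp -> Lt
  P2: Aa <- Am -> Un -> Pn <- Sp -> Lt
  P3: Aa <- Hz -> Lt
Condition 1 (no descendant of Aa in the set): FAILS — Pn is a descendant of Aa.
Condition 2 (every backdoor path blocked by {Hz, Pn, Un}):
  P1: open — no interior node is in the conditioning set.
  P2: blocked at chain node Un ∈ conditioning set.
  P3: blocked at fork node Hz ∈ conditioning set.
{Hz, Pn, Un} does not satisfy the backdoor criterion.

No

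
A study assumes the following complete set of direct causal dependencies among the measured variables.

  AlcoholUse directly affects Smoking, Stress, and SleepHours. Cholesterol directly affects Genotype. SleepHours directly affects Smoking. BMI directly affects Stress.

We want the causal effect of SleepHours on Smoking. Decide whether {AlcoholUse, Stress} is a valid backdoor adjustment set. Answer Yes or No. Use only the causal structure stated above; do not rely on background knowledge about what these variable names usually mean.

Yes

Backdoor paths from SleepHours to Smoking (paths whose first edge points into SleepHours):
  P1: SleepHours <- AlcoholUse -> Smoking
Condition 1 (no descendant of SleepHours in the set): holds — descendants of SleepHours are {Smoking}; none are in {AlcoholUse, Stress}.
Condition 2 (every backdoor path blocked by {AlcoholUse, Stress}):
  P1: blocked at fork node AlcoholUse ∈ conditioning set.
{AlcoholUse, Stress} satisfies the backdoor criterion.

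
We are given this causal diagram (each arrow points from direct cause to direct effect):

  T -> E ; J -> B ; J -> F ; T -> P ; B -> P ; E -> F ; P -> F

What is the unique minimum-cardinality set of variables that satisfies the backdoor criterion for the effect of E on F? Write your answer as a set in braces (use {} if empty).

Variables eligible for adjustment (non-descendants of E, excluding E and F): {B, J, P, T}.
Backdoor paths from E to F:
  P1: E <- T -> P <- B <- J -> F
  P2: E <- T -> P -> F
The empty set is not sufficient: P2 (E <- T -> P -> F) has no collider blocking it and no conditioned non-collider, so it is open.
Try {T}:
  P1: blocked at fork node T ∈ conditioning set.
  P2: blocked at fork node T ∈ conditioning set.
{T} contains no descendant of E and blocks every backdoor path.
No other singleton works — e.g. {J} leaves P2 open — so {T} is the unique smallest valid adjustment set.

{T}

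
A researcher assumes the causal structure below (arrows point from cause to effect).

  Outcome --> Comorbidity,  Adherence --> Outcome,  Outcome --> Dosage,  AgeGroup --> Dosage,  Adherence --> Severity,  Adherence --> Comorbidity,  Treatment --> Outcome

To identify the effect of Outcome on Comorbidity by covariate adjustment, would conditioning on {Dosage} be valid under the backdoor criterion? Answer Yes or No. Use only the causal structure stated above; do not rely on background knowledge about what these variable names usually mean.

Backdoor paths from Outcome to Comorbidity (paths whose first edge points into Outcome):
  P1: Outcome <- Adherence -> Comorbidity
Condition 1 (no descendant of Outcome in the set): FAILS — Dosage is a descendant of Outcome.
Condition 2 (every backdoor path blocked by {Dosage}):
  P1: open — no interior node is in the conditioning set.
{Dosage} does not satisfy the backdoor criterion.

No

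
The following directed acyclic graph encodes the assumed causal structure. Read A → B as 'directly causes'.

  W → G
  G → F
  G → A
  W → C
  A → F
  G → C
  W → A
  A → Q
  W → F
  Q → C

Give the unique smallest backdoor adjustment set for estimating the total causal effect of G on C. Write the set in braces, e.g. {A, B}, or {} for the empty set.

{W}

Variables eligible for adjustment (non-descendants of G, excluding G and C): {W}.
Backdoor paths from G to C:
  P1: G <- W -> A -> Q -> C
  P2: G <- W -> F <- A -> Q -> C
  P3: G <- W -> C
The empty set is not sufficient: P1 (G <- W -> A -> Q -> C) has no collider blocking it and no conditioned non-collider, so it is open.
Try {W}:
  P1: blocked at fork node W ∈ conditioning set.
  P2: blocked at fork node W ∈ conditioning set.
  P3: blocked at fork node W ∈ conditioning set.
{W} contains no descendant of G and blocks every backdoor path.
{W} is the unique smallest valid adjustment set.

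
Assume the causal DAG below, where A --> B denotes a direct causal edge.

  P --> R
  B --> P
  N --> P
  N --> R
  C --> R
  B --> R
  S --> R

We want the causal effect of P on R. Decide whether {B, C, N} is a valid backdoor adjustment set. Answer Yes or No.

Yes

Backdoor paths from P to R (paths whose first edge points into P):
  P1: P <- N -> R
  P2: P <- B -> R
Condition 1 (no descendant of P in the set): holds — descendants of P are {R}; none are in {B, C, N}.
Condition 2 (every backdoor path blocked by {B, C, N}):
  P1: blocked at fork node N ∈ conditioning set.
  P2: blocked at fork node B ∈ conditioning set.
{B, C, N} satisfies the backdoor criterion.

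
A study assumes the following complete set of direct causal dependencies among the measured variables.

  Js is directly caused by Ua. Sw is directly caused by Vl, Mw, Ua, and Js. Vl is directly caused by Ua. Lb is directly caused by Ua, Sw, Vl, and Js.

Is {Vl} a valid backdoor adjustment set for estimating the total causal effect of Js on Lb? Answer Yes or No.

No

Backdoor paths from Js to Lb (paths whose first edge points into Js):
  P1: Js <- Ua -> Vl -> Sw -> Lb
  P2: Js <- Ua -> Vl -> Lb
  P3: Js <- Ua -> Sw <- Vl -> Lb
  P4: Js <- Ua -> Sw -> Lb
  P5: Js <- Ua -> Lb
Condition 1 (no descendant of Js in the set): holds — descendants of Js are {Lb, Sw}; none are in {Vl}.
Condition 2 (every backdoor path blocked by {Vl}):
  P1: blocked at chain node Vl ∈ conditioning set.
  P2: blocked at chain node Vl ∈ conditioning set.
  P3: blocked at collider Sw (neither it nor any descendant is in the conditioning set).
  P4: open — no interior node is in the conditioning set.
  P5: open — no interior node is in the conditioning set.
{Vl} does not satisfy the backdoor criterion.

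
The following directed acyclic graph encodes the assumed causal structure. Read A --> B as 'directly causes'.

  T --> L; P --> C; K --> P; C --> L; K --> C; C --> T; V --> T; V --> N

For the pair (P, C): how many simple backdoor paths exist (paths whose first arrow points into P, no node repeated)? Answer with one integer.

1

A backdoor path from P to C is any simple undirected path whose first edge points into P (i.e. leaves P via a parent).
Parents of P: {K}.
Enumerating:
  P1: P <- K -> C
That exhausts the simple backdoor paths. Count: 1.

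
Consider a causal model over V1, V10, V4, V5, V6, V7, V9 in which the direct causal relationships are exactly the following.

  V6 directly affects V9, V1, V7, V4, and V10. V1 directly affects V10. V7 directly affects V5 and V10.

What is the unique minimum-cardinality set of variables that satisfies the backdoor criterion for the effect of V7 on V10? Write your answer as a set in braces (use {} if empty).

Variables eligible for adjustment (non-descendants of V7, excluding V7 and V10): {V1, V4, V6, V9}.
Backdoor paths from V7 to V10:
  P1: V7 <- V6 -> V1 -> V10
  P2: V7 <- V6 -> V10
The empty set is not sufficient: P1 (V7 <- V6 -> V1 -> V10) has no collider blocking it and no conditioned non-collider, so it is open.
Try {V6}:
  P1: blocked at fork node V6 ∈ conditioning set.
  P2: blocked at fork node V6 ∈ conditioning set.
{V6} contains no descendant of V7 and blocks every backdoor path.
No other singleton works — e.g. {V9} leaves P1 open — so {V6} is the unique smallest valid adjustment set.

{V6}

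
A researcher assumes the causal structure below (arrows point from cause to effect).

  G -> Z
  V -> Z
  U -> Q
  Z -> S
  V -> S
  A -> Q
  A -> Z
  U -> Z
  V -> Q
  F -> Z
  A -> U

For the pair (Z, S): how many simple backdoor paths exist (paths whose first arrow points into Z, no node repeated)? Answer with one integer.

5

A backdoor path from Z to S is any simple undirected path whose first edge points into Z (i.e. leaves Z via a parent).
Parents of Z: {A, F, G, U, V}.
Enumerating:
  P1: Z <- A -> U -> Q <- V -> S
  P2: Z <- A -> Q <- V -> S
  P3: Z <- V -> S
  P4: Z <- U <- A -> Q <- V -> S
  P5: Z <- U -> Q <- V -> S
That exhausts the simple backdoor paths. Count: 5.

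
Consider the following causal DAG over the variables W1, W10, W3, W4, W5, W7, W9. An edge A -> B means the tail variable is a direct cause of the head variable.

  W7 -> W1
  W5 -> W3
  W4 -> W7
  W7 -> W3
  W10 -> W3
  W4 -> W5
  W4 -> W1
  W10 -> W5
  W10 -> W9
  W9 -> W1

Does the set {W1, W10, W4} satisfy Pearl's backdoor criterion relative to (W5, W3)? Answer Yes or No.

Yes

Backdoor paths from W5 to W3 (paths whose first edge points into W5):
  P1: W5 <- W4 -> W7 -> W3
  P2: W5 <- W4 -> W7 -> W1 <- W9 <- W10 -> W3
  P3: W5 <- W4 -> W1 <- W7 -> W3
  P4: W5 <- W4 -> W1 <- W9 <- W10 -> W3
  P5: W5 <- W10 -> W9 -> W1 <- W4 -> W7 -> W3
  P6: W5 <- W10 -> W9 -> W1 <- W7 -> W3
  P7: W5 <- W10 -> W3
Condition 1 (no descendant of W5 in the set): holds — descendants of W5 are {W3}; none are in {W1, W10, W4}.
Condition 2 (every backdoor path blocked by {W1, W10, W4}):
  P1: blocked at fork node W4 ∈ conditioning set.
  P2: blocked at fork node W4 ∈ conditioning set.
  P3: blocked at fork node W4 ∈ conditioning set.
  P4: blocked at fork node W4 ∈ conditioning set.
  P5: blocked at fork node W10 ∈ conditioning set.
  P6: blocked at fork node W10 ∈ conditioning set.
  P7: blocked at fork node W10 ∈ conditioning set.
{W1, W10, W4} satisfies the backdoor criterion.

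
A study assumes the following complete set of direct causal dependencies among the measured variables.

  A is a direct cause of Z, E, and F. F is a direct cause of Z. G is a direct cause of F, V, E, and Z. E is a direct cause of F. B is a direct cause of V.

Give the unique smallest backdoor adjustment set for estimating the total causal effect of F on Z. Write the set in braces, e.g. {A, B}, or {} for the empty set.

Variables eligible for adjustment (non-descendants of F, excluding F and Z): {A, B, E, G, V}.
Backdoor paths from F to Z:
  P1: F <- G -> E <- A -> Z
  P2: F <- G -> Z
  P3: F <- A -> E <- G -> Z
  P4: F <- A -> Z
  P5: F <- E <- G -> Z
  P6: F <- E <- A -> Z
The empty set is not sufficient: P2 (F <- G -> Z) has no collider blocking it and no conditioned non-collider, so it is open.
Try {A, G}:
  P1: blocked at fork node G ∈ conditioning set.
  P2: blocked at fork node G ∈ conditioning set.
  P3: blocked at fork node A ∈ conditioning set.
  P4: blocked at fork node A ∈ conditioning set.
  P5: blocked at fork node G ∈ conditioning set.
  P6: blocked at fork node A ∈ conditioning set.
{A, G} contains no descendant of F and blocks every backdoor path.
Every element of {A, G} is needed (dropping A leaves P4 open; dropping G leaves P2 open), so no proper subset is valid.
Among all size-2 subsets of the eligible variables, only {A, G} blocks every backdoor path, so it is the unique smallest valid adjustment set.

{A, G}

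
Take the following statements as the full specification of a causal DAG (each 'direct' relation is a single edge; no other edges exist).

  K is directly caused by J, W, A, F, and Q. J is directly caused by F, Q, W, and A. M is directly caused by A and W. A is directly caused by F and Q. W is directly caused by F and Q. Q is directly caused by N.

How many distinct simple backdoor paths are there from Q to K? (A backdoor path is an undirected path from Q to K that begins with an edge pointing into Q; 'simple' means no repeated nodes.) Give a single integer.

A backdoor path from Q to K is any simple undirected path whose first edge points into Q (i.e. leaves Q via a parent).
Parents of Q: {N}.
No simple path from any parent of Q reaches K without revisiting Q, so there are no backdoor paths.

0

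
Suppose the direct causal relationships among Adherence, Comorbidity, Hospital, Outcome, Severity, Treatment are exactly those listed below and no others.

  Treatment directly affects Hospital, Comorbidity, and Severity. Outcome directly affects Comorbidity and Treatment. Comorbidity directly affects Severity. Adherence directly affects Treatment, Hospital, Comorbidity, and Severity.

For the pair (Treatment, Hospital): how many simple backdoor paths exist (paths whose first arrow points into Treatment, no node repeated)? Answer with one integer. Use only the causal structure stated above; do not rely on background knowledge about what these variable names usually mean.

3

A backdoor path from Treatment to Hospital is any simple undirected path whose first edge points into Treatment (i.e. leaves Treatment via a parent).
Parents of Treatment: {Adherence, Outcome}.
Enumerating:
  P1: Treatment <- Adherence -> Hospital
  P2: Treatment <- Outcome -> Comorbidity <- Adherence -> Hospital
  P3: Treatment <- Outcome -> Comorbidity -> Severity <- Adherence -> Hospital
That exhausts the simple backdoor paths. Count: 3.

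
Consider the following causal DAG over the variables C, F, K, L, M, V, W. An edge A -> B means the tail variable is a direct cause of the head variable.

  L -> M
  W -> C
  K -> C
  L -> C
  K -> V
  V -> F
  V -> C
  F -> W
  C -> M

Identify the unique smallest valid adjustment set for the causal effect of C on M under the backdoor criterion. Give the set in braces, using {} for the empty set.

{L}

Variables eligible for adjustment (non-descendants of C, excluding C and M): {F, K, L, V, W}.
Backdoor paths from C to M:
  P1: C <- L -> M
The empty set is not sufficient: P1 (C <- L -> M) has no collider blocking it and no conditioned non-collider, so it is open.
Try {L}:
  P1: blocked at fork node L ∈ conditioning set.
{L} contains no descendant of C and blocks every backdoor path.
No other singleton works — e.g. {K} leaves P1 open — so {L} is the unique smallest valid adjustment set.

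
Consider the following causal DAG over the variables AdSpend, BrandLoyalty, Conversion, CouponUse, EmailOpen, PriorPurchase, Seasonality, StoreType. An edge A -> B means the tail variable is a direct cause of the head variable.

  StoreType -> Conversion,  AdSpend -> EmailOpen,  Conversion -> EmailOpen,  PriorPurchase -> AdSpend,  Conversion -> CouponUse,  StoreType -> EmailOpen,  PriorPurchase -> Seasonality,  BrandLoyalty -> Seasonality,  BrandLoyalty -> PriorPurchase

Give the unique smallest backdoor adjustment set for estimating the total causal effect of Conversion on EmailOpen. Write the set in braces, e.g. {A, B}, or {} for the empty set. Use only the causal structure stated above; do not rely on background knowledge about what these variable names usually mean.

Variables eligible for adjustment (non-descendants of Conversion, excluding Conversion and EmailOpen): {AdSpend, BrandLoyalty, PriorPurchase, Seasonality, StoreType}.
Backdoor paths from Conversion to EmailOpen:
  P1: Conversion <- StoreType -> EmailOpen
The empty set is not sufficient: P1 (Conversion <- StoreType -> EmailOpen) has no collider blocking it and no conditioned non-collider, so it is open.
Try {StoreType}:
  P1: blocked at fork node StoreType ∈ conditioning set.
{StoreType} contains no descendant of Conversion and blocks every backdoor path.
No other singleton works — e.g. {BrandLoyalty} leaves P1 open — so {StoreType} is the unique smallest valid adjustment set.

{StoreType}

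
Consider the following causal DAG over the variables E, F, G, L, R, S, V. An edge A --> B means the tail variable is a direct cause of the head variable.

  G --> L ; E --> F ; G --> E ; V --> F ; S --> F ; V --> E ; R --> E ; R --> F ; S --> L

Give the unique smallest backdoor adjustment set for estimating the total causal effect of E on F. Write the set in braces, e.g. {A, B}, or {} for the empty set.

Variables eligible for adjustment (non-descendants of E, excluding E and F): {G, L, R, S, V}.
Backdoor paths from E to F:
  P1: E <- R -> F
  P2: E <- G -> L <- S -> F
  P3: E <- V -> F
The empty set is not sufficient: P1 (E <- R -> F) has no collider blocking it and no conditioned non-collider, so it is open.
Try {R, V}:
  P1: blocked at fork node R ∈ conditioning set.
  P2: blocked at collider L (neither it nor any descendant is in the conditioning set).
  P3: blocked at fork node V ∈ conditioning set.
{R, V} contains no descendant of E and blocks every backdoor path.
Every element of {R, V} is needed (dropping R leaves P1 open; dropping V leaves P3 open), so no proper subset is valid.
Among all size-2 subsets of the eligible variables, only {R, V} blocks every backdoor path, so it is the unique smallest valid adjustment set.

{R, V}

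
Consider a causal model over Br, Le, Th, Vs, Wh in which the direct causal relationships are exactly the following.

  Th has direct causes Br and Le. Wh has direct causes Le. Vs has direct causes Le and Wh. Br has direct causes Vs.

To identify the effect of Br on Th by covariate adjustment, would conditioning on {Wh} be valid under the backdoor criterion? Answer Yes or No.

No

Backdoor paths from Br to Th (paths whose first edge points into Br):
  P1: Br <- Vs <- Le -> Th
  P2: Br <- Vs <- Wh <- Le -> Th
Condition 1 (no descendant of Br in the set): holds — descendants of Br are {Th}; none are in {Wh}.
Condition 2 (every backdoor path blocked by {Wh}):
  P1: open — no interior node is in the conditioning set.
  P2: blocked at chain node Wh ∈ conditioning set.
{Wh} does not satisfy the backdoor criterion.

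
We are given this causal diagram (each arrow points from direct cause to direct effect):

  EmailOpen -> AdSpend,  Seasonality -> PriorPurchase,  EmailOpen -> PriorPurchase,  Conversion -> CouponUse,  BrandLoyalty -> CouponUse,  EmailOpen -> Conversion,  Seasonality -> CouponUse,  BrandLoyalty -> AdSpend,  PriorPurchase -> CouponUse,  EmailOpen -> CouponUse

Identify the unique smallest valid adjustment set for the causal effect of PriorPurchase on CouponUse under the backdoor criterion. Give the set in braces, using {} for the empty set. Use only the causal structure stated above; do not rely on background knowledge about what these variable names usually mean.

Variables eligible for adjustment (non-descendants of PriorPurchase, excluding PriorPurchase and CouponUse): {AdSpend, BrandLoyalty, Conversion, EmailOpen, Seasonality}.
Backdoor paths from PriorPurchase to CouponUse:
  P1: PriorPurchase <- Seasonality -> CouponUse
  P2: PriorPurchase <- EmailOpen -> AdSpend <- BrandLoyalty -> CouponUse
  P3: PriorPurchase <- EmailOpen -> Conversion -> CouponUse
  P4: PriorPurchase <- EmailOpen -> CouponUse
The empty set is not sufficient: P1 (PriorPurchase <- Seasonality -> CouponUse) has no collider blocking it and no conditioned non-collider, so it is open.
Try {EmailOpen, Seasonality}:
  P1: blocked at fork node Seasonality ∈ conditioning set.
  P2: blocked at fork node EmailOpen ∈ conditioning set.
  P3: blocked at fork node EmailOpen ∈ conditioning set.
  P4: blocked at fork node EmailOpen ∈ conditioning set.
{EmailOpen, Seasonality} contains no descendant of PriorPurchase and blocks every backdoor path.
Every element of {EmailOpen, Seasonality} is needed (dropping EmailOpen leaves P3 open; dropping Seasonality leaves P1 open), so no proper subset is valid.
Among all size-2 subsets of the eligible variables, only {EmailOpen, Seasonality} blocks every backdoor path, so it is the unique smallest valid adjustment set.

{EmailOpen, Seasonality}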